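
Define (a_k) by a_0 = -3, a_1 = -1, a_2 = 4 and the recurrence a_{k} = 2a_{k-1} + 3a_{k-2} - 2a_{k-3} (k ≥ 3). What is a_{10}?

The ordinary generating function has denominator 1 - 2t - 3t^2 + 2t^3.
Iterating the recurrence: a_0,…,a_{10} = -3, -1, 4, 11, 36, 97, 280, 779, 2204, 6185, 17424.

17424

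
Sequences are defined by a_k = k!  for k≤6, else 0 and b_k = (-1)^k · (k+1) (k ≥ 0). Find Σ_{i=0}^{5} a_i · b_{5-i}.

The convolution is the t^5 coefficient of A(t)B(t).
Σ = 1·(-6) + 1·5 + 2·(-4) + 6·3 + 24·(-2) + 120·1 = 81.

81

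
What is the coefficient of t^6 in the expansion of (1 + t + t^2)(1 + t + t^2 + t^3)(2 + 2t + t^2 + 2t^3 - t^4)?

7

(1 + t + t^2) has coefficients 1,1,1 for degrees 0…2.
(1 + t + t^2 + t^3) has coefficients 1,1,1,1,0,0,0 for degrees 0…6.
Finally multiplying by (2 + 2t + t^2 + 2t^3 - t^4), the product of all factors after the first has coefficients 2,4,5,7,4,2,1 for degrees 0…6.
[t^6] = 1·1 + 1·2 + 1·4 = 7.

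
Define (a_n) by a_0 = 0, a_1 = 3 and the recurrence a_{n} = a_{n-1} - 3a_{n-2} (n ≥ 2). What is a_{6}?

The ordinary generating function has denominator 1 - x + 3x^2.
Iterating the recurrence: a_0,…,a_{6} = 0, 3, 3, -6, -15, 3, 48.

48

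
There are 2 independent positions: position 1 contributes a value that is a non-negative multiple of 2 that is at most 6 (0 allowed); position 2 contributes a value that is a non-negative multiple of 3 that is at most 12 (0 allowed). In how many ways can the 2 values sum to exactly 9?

2

The generating function for the choices is (1 + t^2 + t^4 + t^6)·(1 + t^3 + t^6 + t^9 + t^12); the count is [t^9].
(1 + t^2 + t^4 + t^6) has coefficients 1,0,1,0,1,0,1 for degrees 0…6.
(1 + t^3 + t^6 + t^9 + t^12) has coefficients 1,0,0,1,0,0,1,0,0,1 for degrees 0…9.
[t^9] = 1·1 + 1·0 + 1·0 + 1·1 = 2.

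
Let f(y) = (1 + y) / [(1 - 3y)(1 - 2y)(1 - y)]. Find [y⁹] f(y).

115027

Partial fractions give a closed form: a_n = (6)·3^n + (-6)·2^n + (1)·1^n.
At n = 9: a_9 = 115027.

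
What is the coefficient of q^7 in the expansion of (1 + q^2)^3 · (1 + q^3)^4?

12

(1 + q^2)^3 has coefficients 1,0,3,0,3,0,1 for degrees 0…6.
(1 + q^3)^4 has coefficients 1,0,0,4,0,0,6,0 for degrees 0…7.
[q^7] = 1·0 + 3·0 + 3·4 + 1·0 = 12.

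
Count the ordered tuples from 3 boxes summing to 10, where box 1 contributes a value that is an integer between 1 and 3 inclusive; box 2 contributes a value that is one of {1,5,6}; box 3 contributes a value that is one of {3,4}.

3

The generating function for the choices is (z + z^2 + z^3)·(z + z^5 + z^6)·(z^3 + z^4); the count is [z^10].
(z + z^2 + z^3) has coefficients 0,1,1,1 for degrees 0…3.
(z + z^5 + z^6) has coefficients 0,1,0,0,0,1,1,0,0,0,0 for degrees 0…10.
Finally multiplying by (z^3 + z^4), the product of all factors after the first has coefficients 0,0,0,0,1,1,0,0,1,2,1 for degrees 0…10.
[z^10] = 1·2 + 1·1 + 1·0 = 3.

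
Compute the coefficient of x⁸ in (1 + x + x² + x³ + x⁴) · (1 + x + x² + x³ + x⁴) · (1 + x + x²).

(1 + x + x² + x³ + x⁴) has coefficients 1,1,1,1,1 for degrees 0…4.
(1 + x + x² + x³ + x⁴) has coefficients 1,1,1,1,1,0,0,0,0 for degrees 0…8.
Finally multiplying by (1 + x + x²), the product of all factors after the first has coefficients 1,2,3,3,3,2,1,0,0 for degrees 0…8.
[x⁸] = 1·0 + 1·0 + 1·1 + 1·2 + 1·3 = 6.

6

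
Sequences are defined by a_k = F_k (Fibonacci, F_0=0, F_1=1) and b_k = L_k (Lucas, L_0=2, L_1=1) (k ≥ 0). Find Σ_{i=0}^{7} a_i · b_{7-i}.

Write out a_i and b_{7-i} for i = 0,…,7 and sum the products.
Σ = 0·29 + 1·18 + 1·11 + 2·7 + 3·4 + 5·3 + 8·1 + 13·2 = 104.

104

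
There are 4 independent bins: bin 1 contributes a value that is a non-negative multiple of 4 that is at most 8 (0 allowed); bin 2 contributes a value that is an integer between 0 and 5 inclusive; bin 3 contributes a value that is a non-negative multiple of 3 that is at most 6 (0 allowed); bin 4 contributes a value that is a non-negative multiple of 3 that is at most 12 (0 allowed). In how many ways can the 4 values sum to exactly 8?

9

The generating function for the choices is (1 + t^4 + t^8)·(1 + t + t^2 + t^3 + t^4 + t^5)·(1 + t^3 + t^6)·(1 + t^3 + t^6 + t^9 + t^12); the count is [t^8].
(1 + t^4 + t^8) has coefficients 1,0,0,0,1,0,0,0,1 for degrees 0…8.
(1 + t + t^2 + t^3 + t^4 + t^5) has coefficients 1,1,1,1,1,1,0,0,0 for degrees 0…8.
Multiplying by (1 + t^3 + t^6) gives running coefficients 1,1,1,2,2,2,2,2,2 for degrees 0…8.
Finally multiplying by (1 + t^3 + t^6 + t^9 + t^12), the product of all factors after the first has coefficients 1,1,1,3,3,3,5,5,5 for degrees 0…8.
[t^8] = 1·5 + 1·3 + 1·1 = 9.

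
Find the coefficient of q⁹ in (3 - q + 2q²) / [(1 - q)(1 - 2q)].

3068

The denominator gives the recurrence a_n = 3a_(n−1) − 2a_(n−2) for n ≥ 3; the numerator fixes a_0 = 3, a_1 = 8, a_2 = 20.
Iterating: 3, 8, 20, 44, 92, 188, 380, 764, 1532, 3068, so a_9 = 3068.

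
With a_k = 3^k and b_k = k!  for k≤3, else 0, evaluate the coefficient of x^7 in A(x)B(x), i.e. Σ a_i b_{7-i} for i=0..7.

The convolution is the x^7 coefficient of A(x)B(x).
Σ = 1·0 + 3·0 + 9·0 + 27·0 + 81·6 + 243·2 + 729·1 + 2187·1 = 3888.

3888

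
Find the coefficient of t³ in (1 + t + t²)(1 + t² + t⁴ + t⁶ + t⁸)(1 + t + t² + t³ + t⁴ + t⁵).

(1 + t + t²) has coefficients 1,1,1 for degrees 0…2.
(1 + t² + t⁴ + t⁶ + t⁸) has coefficients 1,0,1,0 for degrees 0…3.
Finally multiplying by (1 + t + t² + t³ + t⁴ + t⁵), the product of all factors after the first has coefficients 1,1,2,2 for degrees 0…3.
[t³] = 1·2 + 1·2 + 1·1 = 5.

5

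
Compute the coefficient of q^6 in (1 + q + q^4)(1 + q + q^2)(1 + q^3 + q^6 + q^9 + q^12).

3

(1 + q + q^4) has coefficients 1,1,0,0,1 for degrees 0…4.
(1 + q + q^2) has coefficients 1,1,1,0,0,0,0 for degrees 0…6.
Finally multiplying by (1 + q^3 + q^6 + q^9 + q^12), the product of all factors after the first has coefficients 1,1,1,1,1,1,1 for degrees 0…6.
[q^6] = 1·1 + 1·1 + 1·1 = 3.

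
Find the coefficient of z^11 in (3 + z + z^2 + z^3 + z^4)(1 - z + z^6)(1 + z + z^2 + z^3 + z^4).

4

(3 + z + z^2 + z^3 + z^4) has coefficients 3,1,1,1,1 for degrees 0…4.
(1 - z + z^6) has coefficients 1,-1,0,0,0,0,1,0,0,0,0,0 for degrees 0…11.
Finally multiplying by (1 + z + z^2 + z^3 + z^4), the product of all factors after the first has coefficients 1,0,0,0,0,-1,1,1,1,1,1,0 for degrees 0…11.
[z^11] = 3·0 + 1·1 + 1·1 + 1·1 + 1·1 = 4.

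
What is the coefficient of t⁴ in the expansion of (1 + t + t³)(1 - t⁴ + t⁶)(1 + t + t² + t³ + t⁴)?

2

(1 + t + t³) has coefficients 1,1,0,1 for degrees 0…3.
(1 - t⁴ + t⁶) has coefficients 1,0,0,0,-1 for degrees 0…4.
Finally multiplying by (1 + t + t² + t³ + t⁴), the product of all factors after the first has coefficients 1,1,1,1,0 for degrees 0…4.
[t⁴] = 1·0 + 1·1 + 1·1 = 2.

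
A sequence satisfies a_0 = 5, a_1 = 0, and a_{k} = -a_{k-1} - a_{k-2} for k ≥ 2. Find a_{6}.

5

The ordinary generating function has denominator 1 + z + z^2.
Iterating the recurrence: a_0,…,a_{6} = 5, 0, -5, 5, 0, -5, 5.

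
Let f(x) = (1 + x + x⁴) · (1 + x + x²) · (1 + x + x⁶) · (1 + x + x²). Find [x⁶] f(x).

(1 + x + x⁴) has coefficients 1,1,0,0,1 for degrees 0…4.
(1 + x + x²) has coefficients 1,1,1,0,0,0,0 for degrees 0…6.
Multiplying by (1 + x + x⁶) gives running coefficients 1,2,2,1,0,0,1 for degrees 0…6.
Finally multiplying by (1 + x + x²), the product of all factors after the first has coefficients 1,3,5,5,3,1,1 for degrees 0…6.
[x⁶] = 1·1 + 1·1 + 1·5 = 7.

7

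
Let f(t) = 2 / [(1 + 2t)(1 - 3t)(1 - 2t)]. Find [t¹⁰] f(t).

Partial fractions give a closed form: a_n = (2/5)·(-2)^n + (18/5)·3^n + (-2)·2^n.
At n = 10: a_10 = 210938.

210938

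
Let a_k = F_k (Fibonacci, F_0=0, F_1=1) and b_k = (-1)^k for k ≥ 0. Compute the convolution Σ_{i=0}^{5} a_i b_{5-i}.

4

The convolution is the x^5 coefficient of A(x)B(x).
Σ = 0·(-1) + 1·1 + 1·(-1) + 2·1 + 3·(-1) + 5·1 = 4.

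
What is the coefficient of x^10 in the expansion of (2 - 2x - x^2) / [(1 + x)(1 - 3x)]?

The denominator gives the recurrence a_n = 2a_(n−1) + 3a_(n−2) for n ≥ 3; the numerator fixes a_0 = 2, a_1 = 2, a_2 = 9.
Iterating: 2, 2, 9, 24, 75, 222, 669, 2004, 6015, 18042, 54129, so a_10 = 54129.

54129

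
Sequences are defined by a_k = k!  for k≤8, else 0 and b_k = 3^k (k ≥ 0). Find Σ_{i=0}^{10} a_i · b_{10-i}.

Write out a_i and b_{10-i} for i = 0,…,10 and sum the products.
Σ = 1·59049 + 1·19683 + 2·6561 + 6·2187 + 24·729 + 120·243 + 720·81 + 5040·27 + 40320·9 + 0·3 + 0·1 = 708912.

708912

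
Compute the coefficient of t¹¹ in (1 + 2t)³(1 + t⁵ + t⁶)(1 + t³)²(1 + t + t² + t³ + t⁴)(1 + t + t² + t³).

569

(1 + 2t)³ has coefficients 1,6,12,8 for degrees 0…3.
(1 + t⁵ + t⁶) has coefficients 1,0,0,0,0,1,1,0,0,0,0,0 for degrees 0…11.
Multiplying by (1 + t³)² gives running coefficients 1,0,0,2,0,1,2,0,2,2,0,1 for degrees 0…11.
Multiplying by (1 + t + t² + t³ + t⁴) gives running coefficients 1,1,1,3,3,3,5,5,5,7,6,5 for degrees 0…11.
Finally multiplying by (1 + t + t² + t³), the product of all factors after the first has coefficients 1,2,3,6,8,10,14,16,18,22,23,23 for degrees 0…11.
[t¹¹] = 1·23 + 6·23 + 12·22 + 8·18 = 569.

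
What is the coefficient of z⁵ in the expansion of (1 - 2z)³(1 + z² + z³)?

(1 - 2z)³ has coefficients 1,-6,12,-8 for degrees 0…3.
(1 + z² + z³) has coefficients 1,0,1,1,0,0 for degrees 0…5.
[z⁵] = 1·0 − 6·0 + 12·1 − 8·1 = 4.

4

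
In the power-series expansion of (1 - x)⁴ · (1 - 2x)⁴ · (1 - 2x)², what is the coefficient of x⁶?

2972

(1 - x)⁴ has coefficients 1,-4,6,-4,1 for degrees 0…4.
(1 - 2x)⁴ has coefficients 1,-8,24,-32,16,0,0 for degrees 0…6.
Finally multiplying by (1 - 2x)², the product of all factors after the first has coefficients 1,-12,60,-160,240,-192,64 for degrees 0…6.
[x⁶] = 1·64 − 4·(-192) + 6·240 − 4·(-160) + 1·60 = 2972.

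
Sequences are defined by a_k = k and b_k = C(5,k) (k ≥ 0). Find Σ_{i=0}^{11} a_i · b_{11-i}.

The convolution is the x^11 coefficient of A(x)B(x).
Σ = 0·0 + 1·0 + 2·0 + 3·0 + 4·0 + 5·0 + 6·1 + 7·5 + 8·10 + 9·10 + 10·5 + 11·1 = 272.

272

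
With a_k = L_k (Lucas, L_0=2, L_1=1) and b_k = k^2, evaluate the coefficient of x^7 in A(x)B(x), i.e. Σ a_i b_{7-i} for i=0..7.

This is [x^7] in the product of the two ordinary generating functions.
Σ = 2·49 + 1·36 + 3·25 + 4·16 + 7·9 + 11·4 + 18·1 + 29·0 = 398.

398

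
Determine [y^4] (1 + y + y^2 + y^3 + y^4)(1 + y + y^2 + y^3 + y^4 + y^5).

5

(1 + y + y^2 + y^3 + y^4) has coefficients 1,1,1,1,1 for degrees 0…4.
(1 + y + y^2 + y^3 + y^4 + y^5) has coefficients 1,1,1,1,1 for degrees 0…4.
[y^4] = 1·1 + 1·1 + 1·1 + 1·1 + 1·1 = 5.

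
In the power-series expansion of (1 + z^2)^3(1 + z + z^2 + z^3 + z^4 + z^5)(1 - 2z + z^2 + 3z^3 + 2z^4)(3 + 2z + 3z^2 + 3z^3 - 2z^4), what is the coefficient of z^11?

(1 + z^2)^3 has coefficients 1,0,3,0,3,0,1 for degrees 0…6.
(1 + z + z^2 + z^3 + z^4 + z^5) has coefficients 1,1,1,1,1,1,0,0,0,0,0,0 for degrees 0…11.
Multiplying by (1 - 2z + z^2 + 3z^3 + 2z^4) gives running coefficients 1,-1,0,3,5,5,4,6,5,2,0,0 for degrees 0…11.
Finally multiplying by (3 + 2z + 3z^2 + 3z^3 - 2z^4), the product of all factors after the first has coefficients 3,-1,1,9,16,36,46,50,44,36,29,9 for degrees 0…11.
[z^11] = 1·9 + 3·36 + 3·50 + 1·36 = 303.

303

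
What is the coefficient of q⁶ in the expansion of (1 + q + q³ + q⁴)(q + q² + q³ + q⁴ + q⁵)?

(1 + q + q³ + q⁴) has coefficients 1,1,0,1,1 for degrees 0…4.
(q + q² + q³ + q⁴ + q⁵) has coefficients 0,1,1,1,1,1,0 for degrees 0…6.
[q⁶] = 1·0 + 1·1 + 1·1 + 1·1 = 3.

3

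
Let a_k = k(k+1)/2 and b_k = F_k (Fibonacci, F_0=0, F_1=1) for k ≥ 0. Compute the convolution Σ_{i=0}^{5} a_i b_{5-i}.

Write out a_i and b_{5-i} for i = 0,…,5 and sum the products.
Σ = 0·5 + 1·3 + 3·2 + 6·1 + 10·1 + 15·0 = 25.

25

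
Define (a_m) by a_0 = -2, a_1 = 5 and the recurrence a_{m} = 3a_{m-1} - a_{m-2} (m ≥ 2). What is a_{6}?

The ordinary generating function has denominator 1 - 3x + x^2.
Iterating the recurrence: a_0,…,a_{6} = -2, 5, 17, 46, 121, 317, 830.

830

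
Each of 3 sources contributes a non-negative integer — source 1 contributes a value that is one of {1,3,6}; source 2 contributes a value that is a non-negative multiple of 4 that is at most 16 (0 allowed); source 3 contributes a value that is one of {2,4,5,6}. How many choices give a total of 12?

3

The generating function for the choices is (q + q^3 + q^6)·(1 + q^4 + q^8 + q^12 + q^16)·(q^2 + q^4 + q^5 + q^6); the count is [q^12].
(q + q^3 + q^6) has coefficients 0,1,0,1,0,0,1 for degrees 0…6.
(1 + q^4 + q^8 + q^12 + q^16) has coefficients 1,0,0,0,1,0,0,0,1,0,0,0,1 for degrees 0…12.
Finally multiplying by (q^2 + q^4 + q^5 + q^6), the product of all factors after the first has coefficients 0,0,1,0,1,1,2,0,1,1,2,0,1 for degrees 0…12.
[q^12] = 1·0 + 1·1 + 1·2 = 3.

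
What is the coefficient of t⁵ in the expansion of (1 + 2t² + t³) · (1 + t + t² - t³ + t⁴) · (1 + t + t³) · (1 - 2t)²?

2

(1 + 2t² + t³) has coefficients 1,0,2,1 for degrees 0…3.
(1 + t + t² - t³ + t⁴) has coefficients 1,1,1,-1,1,0 for degrees 0…5.
Multiplying by (1 + t + t³) gives running coefficients 1,2,2,1,1,2 for degrees 0…5.
Finally multiplying by (1 - 2t)², the product of all factors after the first has coefficients 1,-2,-2,1,5,2 for degrees 0…5.
[t⁵] = 1·2 + 2·1 + 1·(-2) = 2.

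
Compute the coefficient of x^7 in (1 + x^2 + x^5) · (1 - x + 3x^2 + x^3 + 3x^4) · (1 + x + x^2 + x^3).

13

(1 + x^2 + x^5) has coefficients 1,0,1,0,0,1 for degrees 0…5.
(1 - x + 3x^2 + x^3 + 3x^4) has coefficients 1,-1,3,1,3,0,0,0 for degrees 0…7.
Finally multiplying by (1 + x + x^2 + x^3), the product of all factors after the first has coefficients 1,0,3,4,6,7,4,3 for degrees 0…7.
[x^7] = 1·3 + 1·7 + 1·3 = 13.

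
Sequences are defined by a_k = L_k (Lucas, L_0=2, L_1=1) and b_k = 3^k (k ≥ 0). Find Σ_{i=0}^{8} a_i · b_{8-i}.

19628

This is [x^8] in the product of the two ordinary generating functions.
Σ = 2·6561 + 1·2187 + 3·729 + 4·243 + 7·81 + 11·27 + 18·9 + 29·3 + 47·1 = 19628.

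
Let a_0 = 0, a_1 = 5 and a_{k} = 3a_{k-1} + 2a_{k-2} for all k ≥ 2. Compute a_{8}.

31395

The ordinary generating function has denominator 1 - 3t - 2t^2.
Iterating the recurrence: a_0,…,a_{8} = 0, 5, 15, 55, 195, 695, 2475, 8815, 31395.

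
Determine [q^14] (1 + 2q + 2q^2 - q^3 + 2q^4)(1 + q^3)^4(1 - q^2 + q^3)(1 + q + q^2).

10

(1 + 2q + 2q^2 - q^3 + 2q^4) has coefficients 1,2,2,-1,2 for degrees 0…4.
(1 + q^3)^4 has coefficients 1,0,0,4,0,0,6,0,0,4,0,0,1,0,0 for degrees 0…14.
Multiplying by (1 - q^2 + q^3) gives running coefficients 1,0,-1,5,0,-4,10,0,-6,10,0,-4,5,0,-1 for degrees 0…14.
Finally multiplying by (1 + q + q^2), the product of all factors after the first has coefficients 1,1,0,4,4,1,6,6,4,4,4,6,1,1,4 for degrees 0…14.
[q^14] = 1·4 + 2·1 + 2·1 − 1·6 + 2·4 = 10.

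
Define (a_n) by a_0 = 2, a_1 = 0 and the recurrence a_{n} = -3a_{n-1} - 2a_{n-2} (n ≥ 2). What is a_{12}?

The ordinary generating function has denominator 1 + 3y + 2y^2.
Iterating the recurrence: a_0,…,a_{12} = 2, 0, -4, 12, -28, 60, -124, 252, -508, 1020, -2044, 4092, -8188.

-8188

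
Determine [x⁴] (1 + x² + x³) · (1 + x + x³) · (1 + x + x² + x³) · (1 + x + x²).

15

(1 + x² + x³) has coefficients 1,0,1,1 for degrees 0…3.
(1 + x + x³) has coefficients 1,1,0,1,0 for degrees 0…4.
Multiplying by (1 + x + x² + x³) gives running coefficients 1,2,2,3,2 for degrees 0…4.
Finally multiplying by (1 + x + x²), the product of all factors after the first has coefficients 1,3,5,7,7 for degrees 0…4.
[x⁴] = 1·7 + 1·5 + 1·3 = 15.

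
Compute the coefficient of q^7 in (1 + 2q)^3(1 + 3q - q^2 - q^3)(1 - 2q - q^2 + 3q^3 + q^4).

(1 + 2q)^3 has coefficients 1,6,12,8 for degrees 0…3.
(1 + 3q - q^2 - q^3) has coefficients 1,3,-1,-1,0,0,0,0 for degrees 0…7.
Finally multiplying by (1 - 2q - q^2 + 3q^3 + q^4), the product of all factors after the first has coefficients 1,1,-8,1,13,1,-4,-1 for degrees 0…7.
[q^7] = 1·(-1) + 6·(-4) + 12·1 + 8·13 = 91.

91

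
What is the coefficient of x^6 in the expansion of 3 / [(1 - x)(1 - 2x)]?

Partial fractions give a closed form: a_n = (-3)·1^n + (6)·2^n.
At n = 6: a_6 = 381.

381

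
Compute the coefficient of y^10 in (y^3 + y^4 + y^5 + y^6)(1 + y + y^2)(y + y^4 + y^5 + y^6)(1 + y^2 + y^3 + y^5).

(y^3 + y^4 + y^5 + y^6) has coefficients 0,0,0,1,1,1,1 for degrees 0…6.
(1 + y + y^2) has coefficients 1,1,1,0,0,0,0,0,0,0,0 for degrees 0…10.
Multiplying by (y + y^4 + y^5 + y^6) gives running coefficients 0,1,1,1,1,2,3,2,1,0,0 for degrees 0…10.
Finally multiplying by (1 + y^2 + y^3 + y^5), the product of all factors after the first has coefficients 0,1,1,2,3,4,6,6,7,6,5 for degrees 0…10.
[y^10] = 1·6 + 1·6 + 1·4 + 1·3 = 19.

19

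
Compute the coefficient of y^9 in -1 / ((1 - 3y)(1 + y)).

-14762

Partial fractions give a closed form: a_n = (-3/4)·3^n + (-1/4)·(-1)^n.
At n = 9: a_9 = -14762.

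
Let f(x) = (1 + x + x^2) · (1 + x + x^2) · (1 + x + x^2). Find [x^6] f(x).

1

(1 + x + x^2) has coefficients 1,1,1 for degrees 0…2.
(1 + x + x^2) has coefficients 1,1,1,0,0,0,0 for degrees 0…6.
Finally multiplying by (1 + x + x^2), the product of all factors after the first has coefficients 1,2,3,2,1,0,0 for degrees 0…6.
[x^6] = 1·0 + 1·0 + 1·1 = 1.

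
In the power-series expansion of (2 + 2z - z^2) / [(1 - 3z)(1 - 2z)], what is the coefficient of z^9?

The denominator gives the recurrence a_n = 5a_(n−1) − 6a_(n−2) for n ≥ 3; the numerator fixes a_0 = 2, a_1 = 12, a_2 = 47.
Iterating: 2, 12, 47, 163, 533, 1687, 5237, 16063, 48893, 148087, so a_9 = 148087.

148087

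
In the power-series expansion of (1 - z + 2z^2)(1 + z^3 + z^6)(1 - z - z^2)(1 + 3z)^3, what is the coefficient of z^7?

(1 - z + 2z^2) has coefficients 1,-1,2 for degrees 0…2.
(1 + z^3 + z^6) has coefficients 1,0,0,1,0,0,1,0 for degrees 0…7.
Multiplying by (1 - z - z^2) gives running coefficients 1,-1,-1,1,-1,-1,1,-1 for degrees 0…7.
Finally multiplying by (1 + 3z)^3, the product of all factors after the first has coefficients 1,8,17,-8,-46,-10,-8,-46 for degrees 0…7.
[z^7] = 1·(-46) − 1·(-8) + 2·(-10) = -58.

-58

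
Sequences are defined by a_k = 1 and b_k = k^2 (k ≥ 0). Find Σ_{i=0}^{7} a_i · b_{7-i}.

140

This is [x^7] in the product of the two ordinary generating functions.
Σ = 1·49 + 1·36 + 1·25 + 1·16 + 1·9 + 1·4 + 1·1 + 1·0 = 140.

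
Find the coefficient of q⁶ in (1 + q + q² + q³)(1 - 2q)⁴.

(1 + q + q² + q³) has coefficients 1,1,1,1 for degrees 0…3.
(1 - 2q)⁴ has coefficients 1,-8,24,-32,16,0,0 for degrees 0…6.
[q⁶] = 1·0 + 1·0 + 1·16 + 1·(-32) = -16.

-16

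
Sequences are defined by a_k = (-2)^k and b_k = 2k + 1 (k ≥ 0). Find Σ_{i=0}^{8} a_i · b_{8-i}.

Write out a_i and b_{8-i} for i = 0,…,8 and sum the products.
Σ = 1·17 − 2·15 + 4·13 − 8·11 + 16·9 − 32·7 + 64·5 − 128·3 + 256·1 = 63.

63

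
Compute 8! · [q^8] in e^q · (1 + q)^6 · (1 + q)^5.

The EGF product rule gives c_8 = Σ_{k_1+k_2+k_3=8} C(8; k_1,k_2,k_3) · ∏ g_i(k_i), where e^q gives (1)^k; (1+q)^6 gives the falling factorial (6)_k; (1+q)^5 gives the falling factorial (5)_k.
g_1(k) for k = 0…8: 1, 1, 1, 1, 1, 1, 1, 1, 1.
g_2(k) for k = 0…8: 1, 6, 30, 120, 360, 720, 720, 0, 0.
g_3(k) for k = 0…8: 1, 5, 20, 60, 120, 120, 0, 0, 0.
First combine the last two factors: h(k) = Σ_j C(k,j)·g_2(j)·g_3(k−j) for k = 0…8: 1, 11, 110, 990, 7920, 55440, 332640, 1663200, 6652800.
c_8 = Σ_k C(8,k)·g_1(k)·h(8−k) = 1·1·6652800 + 8·1·1663200 + 28·1·332640 + 56·1·55440 + 70·1·7920 + 56·1·990 + 28·1·110 + 8·1·11 + 1·1·1 = 6652800 + 13305600 + 9313920 + 3104640 + 554400 + 55440 + 3080 + 88 + 1 = 32989969.

32989969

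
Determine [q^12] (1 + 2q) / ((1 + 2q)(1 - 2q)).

Partial fractions give a closed form: a_n = (1)·2^n.
At n = 12: a_12 = 4096.

4096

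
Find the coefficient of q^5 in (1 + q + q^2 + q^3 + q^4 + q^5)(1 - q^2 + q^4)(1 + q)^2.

3

(1 + q + q^2 + q^3 + q^4 + q^5) has coefficients 1,1,1,1,1,1 for degrees 0…5.
(1 - q^2 + q^4) has coefficients 1,0,-1,0,1,0 for degrees 0…5.
Finally multiplying by (1 + q)^2, the product of all factors after the first has coefficients 1,2,0,-2,0,2 for degrees 0…5.
[q^5] = 1·2 + 1·0 + 1·(-2) + 1·0 + 1·2 + 1·1 = 3.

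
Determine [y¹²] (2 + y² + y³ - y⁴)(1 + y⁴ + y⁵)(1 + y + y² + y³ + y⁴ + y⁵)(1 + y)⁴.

60

(2 + y² + y³ - y⁴) has coefficients 2,0,1,1,-1 for degrees 0…4.
(1 + y⁴ + y⁵) has coefficients 1,0,0,0,1,1,0,0,0,0,0,0,0 for degrees 0…12.
Multiplying by (1 + y + y² + y³ + y⁴ + y⁵) gives running coefficients 1,1,1,1,2,3,2,2,2,2,1,0,0 for degrees 0…12.
Finally multiplying by (1 + y)⁴, the product of all factors after the first has coefficients 1,5,11,15,17,22,31,37,36,33,31,26,16 for degrees 0…12.
[y¹²] = 2·16 + 1·31 + 1·33 − 1·36 = 60.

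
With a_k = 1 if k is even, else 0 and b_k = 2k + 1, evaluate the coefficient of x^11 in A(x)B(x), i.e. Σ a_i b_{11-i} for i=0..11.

Write out a_i and b_{11-i} for i = 0,…,11 and sum the products.
Σ = 1·23 + 0·21 + 1·19 + 0·17 + 1·15 + 0·13 + 1·11 + 0·9 + 1·7 + 0·5 + 1·3 + 0·1 = 78.

78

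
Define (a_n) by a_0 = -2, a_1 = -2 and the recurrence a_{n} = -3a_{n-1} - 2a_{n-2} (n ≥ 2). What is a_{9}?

The ordinary generating function has denominator 1 + 3x + 2x^2.
Iterating the recurrence: a_0,…,a_{9} = -2, -2, 10, -26, 58, -122, 250, -506, 1018, -2042.

-2042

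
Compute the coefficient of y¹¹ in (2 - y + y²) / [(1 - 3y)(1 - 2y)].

937616

The denominator gives the recurrence a_n = 5a_(n−1) − 6a_(n−2) for n ≥ 3; the numerator fixes a_0 = 2, a_1 = 9, a_2 = 34.
Iterating: 2, 9, 34, 116, 376, 1184, 3664, 11216, 34096, 103184, 311344, 937616, so a_11 = 937616.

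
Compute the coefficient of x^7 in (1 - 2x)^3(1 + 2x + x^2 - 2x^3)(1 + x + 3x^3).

(1 - 2x)^3 has coefficients 1,-6,12,-8 for degrees 0…3.
(1 + 2x + x^2 - 2x^3) has coefficients 1,2,1,-2,0,0,0,0 for degrees 0…7.
Finally multiplying by (1 + x + 3x^3), the product of all factors after the first has coefficients 1,3,3,2,4,3,-6,0 for degrees 0…7.
[x^7] = 1·0 − 6·(-6) + 12·3 − 8·4 = 40.

40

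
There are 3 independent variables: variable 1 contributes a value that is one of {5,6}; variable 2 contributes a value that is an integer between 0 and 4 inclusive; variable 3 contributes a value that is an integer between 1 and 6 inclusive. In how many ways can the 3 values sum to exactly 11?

The generating function for the choices is (z⁵ + z⁶)·(1 + z + z² + z³ + z⁴)·(z + z² + z³ + z⁴ + z⁵ + z⁶); the count is [z¹¹].
(z⁵ + z⁶) has coefficients 0,0,0,0,0,1,1 for degrees 0…6.
(1 + z + z² + z³ + z⁴) has coefficients 1,1,1,1,1,0,0,0,0,0,0,0 for degrees 0…11.
Finally multiplying by (z + z² + z³ + z⁴ + z⁵ + z⁶), the product of all factors after the first has coefficients 0,1,2,3,4,5,5,4,3,2,1,0 for degrees 0…11.
[z¹¹] = 1·5 + 1·5 = 10.

10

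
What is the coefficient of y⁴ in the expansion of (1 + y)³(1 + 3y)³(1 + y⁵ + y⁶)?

171

(1 + y)³ has coefficients 1,3,3,1 for degrees 0…3.
(1 + 3y)³ has coefficients 1,9,27,27,0 for degrees 0…4.
Finally multiplying by (1 + y⁵ + y⁶), the product of all factors after the first has coefficients 1,9,27,27,0 for degrees 0…4.
[y⁴] = 1·0 + 3·27 + 3·27 + 1·9 = 171.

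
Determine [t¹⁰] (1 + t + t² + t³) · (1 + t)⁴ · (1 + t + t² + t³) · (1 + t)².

30

(1 + t + t² + t³) has coefficients 1,1,1,1 for degrees 0…3.
(1 + t)⁴ has coefficients 1,4,6,4,1,0,0,0,0,0,0 for degrees 0…10.
Multiplying by (1 + t + t² + t³) gives running coefficients 1,5,11,15,15,11,5,1,0,0,0 for degrees 0…10.
Finally multiplying by (1 + t)², the product of all factors after the first has coefficients 1,7,22,42,56,56,42,22,7,1,0 for degrees 0…10.
[t¹⁰] = 1·0 + 1·1 + 1·7 + 1·22 = 30.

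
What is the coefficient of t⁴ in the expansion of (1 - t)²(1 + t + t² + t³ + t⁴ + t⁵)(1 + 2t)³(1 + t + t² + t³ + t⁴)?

(1 - t)² has coefficients 1,-2,1 for degrees 0…2.
(1 + t + t² + t³ + t⁴ + t⁵) has coefficients 1,1,1,1,1 for degrees 0…4.
Multiplying by (1 + 2t)³ gives running coefficients 1,7,19,27,27 for degrees 0…4.
Finally multiplying by (1 + t + t² + t³ + t⁴), the product of all factors after the first has coefficients 1,8,27,54,81 for degrees 0…4.
[t⁴] = 1·81 − 2·54 + 1·27 = 0.

0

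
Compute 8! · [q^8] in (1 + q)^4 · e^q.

The EGF product rule gives c_8 = Σ_{k_1+k_2=8} C(8; k_1,k_2) · ∏ g_i(k_i), where (1+q)^4 gives the falling factorial (4)_k; e^q gives (1)^k.
g_1(k) for k = 0…8: 1, 4, 12, 24, 24, 0, 0, 0, 0.
g_2(k) for k = 0…8: 1, 1, 1, 1, 1, 1, 1, 1, 1.
c_8 = Σ_k C(8,k)·g_1(k)·g_2(8−k) = 1·1·1 + 8·4·1 + 28·12·1 + 56·24·1 + 70·24·1 = 1 + 32 + 336 + 1344 + 1680 = 3393.

3393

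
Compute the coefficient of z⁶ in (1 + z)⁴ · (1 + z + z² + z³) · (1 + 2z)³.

371

(1 + z)⁴ has coefficients 1,4,6,4,1 for degrees 0…4.
(1 + z + z² + z³) has coefficients 1,1,1,1,0,0,0 for degrees 0…6.
Finally multiplying by (1 + 2z)³, the product of all factors after the first has coefficients 1,7,19,27,26,20,8 for degrees 0…6.
[z⁶] = 1·8 + 4·20 + 6·26 + 4·27 + 1·19 = 371.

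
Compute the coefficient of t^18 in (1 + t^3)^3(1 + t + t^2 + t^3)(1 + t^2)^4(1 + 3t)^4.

(1 + t^3)^3 has coefficients 1,0,0,3,0,0,3,0,0,1 for degrees 0…9.
(1 + t + t^2 + t^3) has coefficients 1,1,1,1,0,0,0,0,0,0,0,0,0,0,0,0,0,0,0 for degrees 0…18.
Multiplying by (1 + t^2)^4 gives running coefficients 1,1,5,5,10,10,10,10,5,5,1,1,0,0,0,0,0,0,0 for degrees 0…18.
Finally multiplying by (1 + 3t)^4, the product of all factors after the first has coefficients 1,13,71,227,529,1021,1615,2155,2555,2495,2221,1633,1011,567,189,81,0,0,0 for degrees 0…18.
[t^18] = 1·0 + 3·81 + 3·1011 + 1·2495 = 5771.

5771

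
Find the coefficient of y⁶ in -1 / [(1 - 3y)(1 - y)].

Partial fractions give a closed form: a_n = (-3/2)·3^n + (1/2)·1^n.
At n = 6: a_6 = -1093.

-1093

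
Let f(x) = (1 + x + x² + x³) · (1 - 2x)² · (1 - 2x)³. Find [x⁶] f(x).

-32

(1 + x + x² + x³) has coefficients 1,1,1,1 for degrees 0…3.
(1 - 2x)² has coefficients 1,-4,4,0,0,0,0 for degrees 0…6.
Finally multiplying by (1 - 2x)³, the product of all factors after the first has coefficients 1,-10,40,-80,80,-32,0 for degrees 0…6.
[x⁶] = 1·0 + 1·(-32) + 1·80 + 1·(-80) = -32.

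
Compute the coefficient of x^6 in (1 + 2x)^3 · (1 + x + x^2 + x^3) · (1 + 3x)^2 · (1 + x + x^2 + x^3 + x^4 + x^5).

(1 + 2x)^3 has coefficients 1,6,12,8 for degrees 0…3.
(1 + x + x^2 + x^3) has coefficients 1,1,1,1,0,0,0 for degrees 0…6.
Multiplying by (1 + 3x)^2 gives running coefficients 1,7,16,16,15,9,0 for degrees 0…6.
Finally multiplying by (1 + x + x^2 + x^3 + x^4 + x^5), the product of all factors after the first has coefficients 1,8,24,40,55,64,63 for degrees 0…6.
[x^6] = 1·63 + 6·64 + 12·55 + 8·40 = 1427.

1427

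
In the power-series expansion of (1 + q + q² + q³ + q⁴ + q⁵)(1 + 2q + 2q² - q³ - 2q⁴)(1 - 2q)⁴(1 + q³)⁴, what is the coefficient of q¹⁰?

(1 + q + q² + q³ + q⁴ + q⁵) has coefficients 1,1,1,1,1,1 for degrees 0…5.
(1 + 2q + 2q² - q³ - 2q⁴) has coefficients 1,2,2,-1,-2,0,0,0,0,0,0 for degrees 0…10.
Multiplying by (1 - 2q)⁴ gives running coefficients 1,-6,10,-1,6,-40,16,48,-32,0,0 for degrees 0…10.
Finally multiplying by (1 + q³)⁴, the product of all factors after the first has coefficients 1,-6,10,3,-18,0,18,36,-132,62,204 for degrees 0…10.
[q¹⁰] = 1·204 + 1·62 + 1·(-132) + 1·36 + 1·18 + 1·0 = 188.

188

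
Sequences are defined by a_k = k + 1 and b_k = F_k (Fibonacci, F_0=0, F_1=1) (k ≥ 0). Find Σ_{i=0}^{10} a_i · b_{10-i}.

The convolution is the x^10 coefficient of A(x)B(x).
Σ = 1·55 + 2·34 + 3·21 + 4·13 + 5·8 + 6·5 + 7·3 + 8·2 + 9·1 + 10·1 + 11·0 = 364.

364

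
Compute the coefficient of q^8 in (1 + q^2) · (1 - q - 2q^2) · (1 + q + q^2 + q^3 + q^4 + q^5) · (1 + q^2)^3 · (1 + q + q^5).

(1 + q^2) has coefficients 1,0,1 for degrees 0…2.
(1 - q - 2q^2) has coefficients 1,-1,-2,0,0,0,0,0,0 for degrees 0…8.
Multiplying by (1 + q + q^2 + q^3 + q^4 + q^5) gives running coefficients 1,0,-2,-2,-2,-2,-3,-2,0 for degrees 0…8.
Multiplying by (1 + q^2)^3 gives running coefficients 1,0,1,-2,-5,-8,-14,-14,-17 for degrees 0…8.
Finally multiplying by (1 + q + q^5), the product of all factors after the first has coefficients 1,1,1,-1,-7,-12,-22,-27,-33 for degrees 0…8.
[q^8] = 1·(-33) + 1·(-22) = -55.

-55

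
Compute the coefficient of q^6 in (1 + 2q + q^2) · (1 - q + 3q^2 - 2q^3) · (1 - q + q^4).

(1 + 2q + q^2) has coefficients 1,2,1 for degrees 0…2.
(1 - q + 3q^2 - 2q^3) has coefficients 1,-1,3,-2,0,0,0 for degrees 0…6.
Finally multiplying by (1 - q + q^4), the product of all factors after the first has coefficients 1,-2,4,-5,3,-1,3 for degrees 0…6.
[q^6] = 1·3 + 2·(-1) + 1·3 = 4.

4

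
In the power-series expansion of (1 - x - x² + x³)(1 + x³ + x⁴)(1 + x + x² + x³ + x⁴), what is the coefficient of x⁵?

-2

(1 - x - x² + x³) has coefficients 1,-1,-1,1 for degrees 0…3.
(1 + x³ + x⁴) has coefficients 1,0,0,1,1,0 for degrees 0…5.
Finally multiplying by (1 + x + x² + x³ + x⁴), the product of all factors after the first has coefficients 1,1,1,2,3,2 for degrees 0…5.
[x⁵] = 1·2 − 1·3 − 1·2 + 1·1 = -2.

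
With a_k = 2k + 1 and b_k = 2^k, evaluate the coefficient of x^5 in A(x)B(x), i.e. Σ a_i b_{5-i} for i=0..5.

The convolution is the t^5 coefficient of A(t)B(t).
Σ = 1·32 + 3·16 + 5·8 + 7·4 + 9·2 + 11·1 = 177.

177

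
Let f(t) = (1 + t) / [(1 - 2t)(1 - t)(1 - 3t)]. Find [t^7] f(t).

12355

Partial fractions give a closed form: a_n = (-6)·2^n + (1)·1^n + (6)·3^n.
At n = 7: a_7 = 12355.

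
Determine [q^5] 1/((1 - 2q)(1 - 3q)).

Partial fractions give a closed form: a_n = (-2)·2^n + (3)·3^n.
At n = 5: a_5 = 665.

665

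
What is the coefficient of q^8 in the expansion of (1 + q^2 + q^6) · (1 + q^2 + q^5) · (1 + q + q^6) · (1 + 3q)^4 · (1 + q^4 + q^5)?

(1 + q^2 + q^6) has coefficients 1,0,1,0,0,0,1 for degrees 0…6.
(1 + q^2 + q^5) has coefficients 1,0,1,0,0,1,0,0,0 for degrees 0…8.
Multiplying by (1 + q + q^6) gives running coefficients 1,1,1,1,0,1,2,0,1 for degrees 0…8.
Multiplying by (1 + 3q)^4 gives running coefficients 1,13,67,175,255,244,203,159,217 for degrees 0…8.
Finally multiplying by (1 + q^4 + q^5), the product of all factors after the first has coefficients 1,13,67,175,256,258,283,401,647 for degrees 0…8.
[q^8] = 1·647 + 1·283 + 1·67 = 997.

997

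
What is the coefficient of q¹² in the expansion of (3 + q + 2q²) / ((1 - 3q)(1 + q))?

The denominator gives the recurrence a_n = 2a_(n−1) + 3a_(n−2) for n ≥ 3; the numerator fixes a_0 = 3, a_1 = 7, a_2 = 25.
Iterating: 3, 7, 25, 71, 217, 647, 1945, 5831, 17497, 52487, 157465, 472391, 1417177, so a_12 = 1417177.

1417177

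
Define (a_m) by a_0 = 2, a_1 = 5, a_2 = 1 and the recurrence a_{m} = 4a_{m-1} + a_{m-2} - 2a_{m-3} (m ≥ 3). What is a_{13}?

The ordinary generating function has denominator 1 - 4z - z^2 + 2z^3.
Iterating the recurrence: a_0,…,a_{13} = 2, 5, 1, 5, 11, 47, 189, 781, 3219, 13279, 54773, 225933, 931947, 3844175.

3844175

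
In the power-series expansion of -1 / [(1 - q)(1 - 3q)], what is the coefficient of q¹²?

Partial fractions give a closed form: a_n = (1/2)·1^n + (-3/2)·3^n.
At n = 12: a_12 = -797161.

-797161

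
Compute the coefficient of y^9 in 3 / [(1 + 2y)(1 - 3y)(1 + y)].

25344

Partial fractions give a closed form: a_n = (12/5)·(-2)^n + (27/20)·3^n + (-3/4)·(-1)^n.
At n = 9: a_9 = 25344.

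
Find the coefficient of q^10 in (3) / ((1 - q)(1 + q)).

3

The denominator gives the recurrence a_n = a_(n−2) for n ≥ 2; the numerator fixes a_0 = 3, a_1 = 0.
Iterating: 3, 0, 3, 0, 3, 0, 3, 0, 3, 0, 3, so a_10 = 3.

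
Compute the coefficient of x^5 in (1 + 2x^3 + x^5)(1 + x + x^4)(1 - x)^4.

2

(1 + 2x^3 + x^5) has coefficients 1,0,0,2,0,1 for degrees 0…5.
(1 + x + x^4) has coefficients 1,1,0,0,1,0 for degrees 0…5.
Finally multiplying by (1 - x)^4, the product of all factors after the first has coefficients 1,-3,2,2,-2,-3 for degrees 0…5.
[x^5] = 1·(-3) + 2·2 + 1·1 = 2.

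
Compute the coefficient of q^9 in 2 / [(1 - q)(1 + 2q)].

The denominator gives the recurrence a_n = −a_(n−1) + 2a_(n−2) for n ≥ 2; the numerator fixes a_0 = 2, a_1 = -2.
Iterating: 2, -2, 6, -10, 22, -42, 86, -170, 342, -682, so a_9 = -682.

-682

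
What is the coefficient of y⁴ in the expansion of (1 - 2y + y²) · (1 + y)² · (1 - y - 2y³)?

1

(1 - 2y + y²) has coefficients 1,-2,1 for degrees 0…2.
(1 + y)² has coefficients 1,2,1,0,0 for degrees 0…4.
Finally multiplying by (1 - y - 2y³), the product of all factors after the first has coefficients 1,1,-1,-3,-4 for degrees 0…4.
[y⁴] = 1·(-4) − 2·(-3) + 1·(-1) = 1.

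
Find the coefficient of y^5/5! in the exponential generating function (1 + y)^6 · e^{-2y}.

-32

The EGF product rule gives c_5 = Σ_{k_1+k_2=5} C(5; k_1,k_2) · ∏ g_i(k_i), where (1+y)^6 gives the falling factorial (6)_k; e^{-2y} gives (-2)^k.
g_1(k) for k = 0…5: 1, 6, 30, 120, 360, 720.
g_2(k) for k = 0…5: 1, -2, 4, -8, 16, -32.
c_5 = Σ_k C(5,k)·g_1(k)·g_2(5−k) = 1·1·(-32) + 5·6·16 + 10·30·(-8) + 10·120·4 + 5·360·(-2) + 1·720·1 = −32 + 480 − 2400 + 4800 − 3600 + 720 = -32.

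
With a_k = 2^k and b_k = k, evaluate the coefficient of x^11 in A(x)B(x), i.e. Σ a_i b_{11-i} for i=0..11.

Write out a_i and b_{11-i} for i = 0,…,11 and sum the products.
Σ = 1·11 + 2·10 + 4·9 + 8·8 + 16·7 + 32·6 + 64·5 + 128·4 + 256·3 + 512·2 + 1024·1 + 2048·0 = 4083.

4083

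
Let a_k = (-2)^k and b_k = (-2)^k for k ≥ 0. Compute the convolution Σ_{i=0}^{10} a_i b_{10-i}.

Write out a_i and b_{10-i} for i = 0,…,10 and sum the products.
Σ = 1·1024 − 2·(-512) + 4·256 − 8·(-128) + 16·64 − 32·(-32) + 64·16 − 128·(-8) + 256·4 − 512·(-2) + 1024·1 = 11264.

11264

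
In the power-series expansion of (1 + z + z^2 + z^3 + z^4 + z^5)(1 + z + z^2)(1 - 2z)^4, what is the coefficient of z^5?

(1 + z + z^2 + z^3 + z^4 + z^5) has coefficients 1,1,1,1,1,1 for degrees 0…5.
(1 + z + z^2) has coefficients 1,1,1,0,0,0 for degrees 0…5.
Finally multiplying by (1 - 2z)^4, the product of all factors after the first has coefficients 1,-7,17,-16,8,-16 for degrees 0…5.
[z^5] = 1·(-16) + 1·8 + 1·(-16) + 1·17 + 1·(-7) + 1·1 = -13.

-13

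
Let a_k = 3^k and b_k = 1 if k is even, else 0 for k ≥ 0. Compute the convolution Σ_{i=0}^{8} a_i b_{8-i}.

7381

The convolution is the t^8 coefficient of A(t)B(t).
Σ = 1·1 + 3·0 + 9·1 + 27·0 + 81·1 + 243·0 + 729·1 + 2187·0 + 6561·1 = 7381.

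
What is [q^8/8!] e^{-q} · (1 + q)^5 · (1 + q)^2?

7841

The EGF product rule gives c_8 = Σ_{k_1+k_2+k_3=8} C(8; k_1,k_2,k_3) · ∏ g_i(k_i), where e^{-q} gives (-1)^k; (1+q)^5 gives the falling factorial (5)_k; (1+q)^2 gives the falling factorial (2)_k.
g_1(k) for k = 0…8: 1, -1, 1, -1, 1, -1, 1, -1, 1.
g_2(k) for k = 0…8: 1, 5, 20, 60, 120, 120, 0, 0, 0.
g_3(k) for k = 0…8: 1, 2, 2, 0, 0, 0, 0, 0, 0.
First combine the last two factors: h(k) = Σ_j C(k,j)·g_2(j)·g_3(k−j) for k = 0…8: 1, 7, 42, 210, 840, 2520, 5040, 5040, 0.
c_8 = Σ_k C(8,k)·g_1(k)·h(8−k) = 8·(-1)·5040 + 28·1·5040 + 56·(-1)·2520 + 70·1·840 + 56·(-1)·210 + 28·1·42 + 8·(-1)·7 + 1·1·1 = −40320 + 141120 − 141120 + 58800 − 11760 + 1176 − 56 + 1 = 7841.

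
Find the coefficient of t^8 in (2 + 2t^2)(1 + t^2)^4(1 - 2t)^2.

90

(2 + 2t^2) has coefficients 2,0,2 for degrees 0…2.
(1 + t^2)^4 has coefficients 1,0,4,0,6,0,4,0,1 for degrees 0…8.
Finally multiplying by (1 - 2t)^2, the product of all factors after the first has coefficients 1,-4,8,-16,22,-24,28,-16,17 for degrees 0…8.
[t^8] = 2·17 + 2·28 = 90.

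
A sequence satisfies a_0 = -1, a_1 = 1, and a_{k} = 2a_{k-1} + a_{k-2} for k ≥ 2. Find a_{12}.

8119

The ordinary generating function has denominator 1 - 2y - y^2.
Iterating the recurrence: a_0,…,a_{12} = -1, 1, 1, 3, 7, 17, 41, 99, 239, 577, 1393, 3363, 8119.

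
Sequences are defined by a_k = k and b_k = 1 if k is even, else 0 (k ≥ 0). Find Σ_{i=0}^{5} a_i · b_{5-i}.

Write out a_i and b_{5-i} for i = 0,…,5 and sum the products.
Σ = 0·0 + 1·1 + 2·0 + 3·1 + 4·0 + 5·1 = 9.

9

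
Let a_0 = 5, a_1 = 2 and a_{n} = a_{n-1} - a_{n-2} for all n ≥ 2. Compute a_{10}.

-2

The ordinary generating function has denominator 1 - q + q^2.
Iterating the recurrence: a_0,…,a_{10} = 5, 2, -3, -5, -2, 3, 5, 2, -3, -5, -2.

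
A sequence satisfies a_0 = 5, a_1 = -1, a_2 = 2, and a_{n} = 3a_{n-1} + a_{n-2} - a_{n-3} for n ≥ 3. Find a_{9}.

The ordinary generating function has denominator 1 - 3y - y^2 + y^3.
Iterating the recurrence: a_0,…,a_{9} = 5, -1, 2, 0, 3, 7, 24, 76, 245, 787.

787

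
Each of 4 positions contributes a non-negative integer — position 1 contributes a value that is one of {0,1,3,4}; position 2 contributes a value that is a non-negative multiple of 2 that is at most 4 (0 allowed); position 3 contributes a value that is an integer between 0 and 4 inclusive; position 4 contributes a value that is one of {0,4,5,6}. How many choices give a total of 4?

8

The generating function for the choices is (1 + z + z^3 + z^4)·(1 + z^2 + z^4)·(1 + z + z^2 + z^3 + z^4)·(1 + z^4 + z^5 + z^6); the count is [z^4].
(1 + z + z^3 + z^4) has coefficients 1,1,0,1,1 for degrees 0…4.
(1 + z^2 + z^4) has coefficients 1,0,1,0,1 for degrees 0…4.
Multiplying by (1 + z + z^2 + z^3 + z^4) gives running coefficients 1,1,2,2,3 for degrees 0…4.
Finally multiplying by (1 + z^4 + z^5 + z^6), the product of all factors after the first has coefficients 1,1,2,2,4 for degrees 0…4.
[z^4] = 1·4 + 1·2 + 1·1 + 1·1 = 8.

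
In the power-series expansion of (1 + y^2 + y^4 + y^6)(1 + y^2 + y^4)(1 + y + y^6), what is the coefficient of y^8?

4

(1 + y^2 + y^4 + y^6) has coefficients 1,0,1,0,1,0,1 for degrees 0…6.
(1 + y^2 + y^4) has coefficients 1,0,1,0,1,0,0,0,0 for degrees 0…8.
Finally multiplying by (1 + y + y^6), the product of all factors after the first has coefficients 1,1,1,1,1,1,1,0,1 for degrees 0…8.
[y^8] = 1·1 + 1·1 + 1·1 + 1·1 = 4.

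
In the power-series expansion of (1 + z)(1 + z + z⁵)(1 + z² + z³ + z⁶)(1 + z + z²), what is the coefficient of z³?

7

(1 + z) has coefficients 1,1 for degrees 0…1.
(1 + z + z⁵) has coefficients 1,1,0,0 for degrees 0…3.
Multiplying by (1 + z² + z³ + z⁶) gives running coefficients 1,1,1,2 for degrees 0…3.
Finally multiplying by (1 + z + z²), the product of all factors after the first has coefficients 1,2,3,4 for degrees 0…3.
[z³] = 1·4 + 1·3 = 7.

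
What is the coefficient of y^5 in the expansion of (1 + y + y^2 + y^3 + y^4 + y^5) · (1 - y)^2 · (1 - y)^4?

-1

(1 + y + y^2 + y^3 + y^4 + y^5) has coefficients 1,1,1,1,1,1 for degrees 0…5.
(1 - y)^2 has coefficients 1,-2,1,0,0,0 for degrees 0…5.
Finally multiplying by (1 - y)^4, the product of all factors after the first has coefficients 1,-6,15,-20,15,-6 for degrees 0…5.
[y^5] = 1·(-6) + 1·15 + 1·(-20) + 1·15 + 1·(-6) + 1·1 = -1.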